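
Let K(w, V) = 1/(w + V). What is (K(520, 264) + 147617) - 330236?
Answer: -143173295/784 ≈ -1.8262e+5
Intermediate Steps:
K(w, V) = 1/(V + w)
(K(520, 264) + 147617) - 330236 = (1/(264 + 520) + 147617) - 330236 = (1/784 + 147617) - 330236 = 115731729/784 - 330236 = -143173295/784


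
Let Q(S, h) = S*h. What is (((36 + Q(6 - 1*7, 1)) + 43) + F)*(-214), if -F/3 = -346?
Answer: -238824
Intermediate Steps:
F = 1038 (F = -3*(-346) = 1038)
(((36 + Q(6 - 1*7, 1)) + 43) + F)*(-214) = (((36 + (6 - 1*7)*1) + 43) + 1038)*(-214) = (((36 + (6 - 7)*1) + 43) + 1038)*(-214) = (((36 - 1*1) + 43) + 1038)*(-214) = (((36 - 1) + 43) + 1038)*(-214) = ((35 + 43) + 1038)*(-214) = (78 + 1038)*(-214) = 1116*(-214) = -238824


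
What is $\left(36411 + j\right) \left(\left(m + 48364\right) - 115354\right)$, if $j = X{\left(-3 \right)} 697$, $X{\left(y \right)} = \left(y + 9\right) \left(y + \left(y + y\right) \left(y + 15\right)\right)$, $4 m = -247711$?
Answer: $\frac{142964112369}{4} \approx 3.5741 \cdot 10^{10}$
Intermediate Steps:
$m = - \frac{247711}{4}$ ($m = \frac{1}{4} \left(-247711\right) = - \frac{247711}{4} \approx -61928.0$)
$X{\left(y \right)} = \left(9 + y\right) \left(y + 2 y \left(15 + y\right)\right)$
$j = -313650$ ($j = - 3 \left(279 + 2 \left(-3\right)^{2} + 49 \left(-3\right)\right) 697 = - 3 \left(279 + 2 \cdot 9 - 147\right) 697 = - 3 \left(279 + 18 - 147\right) 697 = \left(-3\right) 150 \cdot 697 = \left(-450\right) 697 = -313650$)
$\left(36411 + j\right) \left(\left(m + 48364\right) - 115354\right) = \left(36411 - 313650\right) \left(\left(- \frac{247711}{4} + 48364\right) - 115354\right) = - 277239 \left(- \frac{54255}{4} - 115354\right) = \left(-277239\right) \left(- \frac{515671}{4}\right) = \frac{142964112369}{4}$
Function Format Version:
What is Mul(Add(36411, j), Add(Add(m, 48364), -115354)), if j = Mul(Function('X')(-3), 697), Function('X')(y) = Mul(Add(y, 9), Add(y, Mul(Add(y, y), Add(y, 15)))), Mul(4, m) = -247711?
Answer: Rational(142964112369, 4) ≈ 3.5741e+10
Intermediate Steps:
m = Rational(-247711, 4) (m = Mul(Rational(1, 4), -247711) = Rational(-247711, 4) ≈ -61928.)
Function('X')(y) = Mul(Add(9, y), Add(y, Mul(2, y, Add(15, y)))) (Function('X')(y) = Mul(Add(9, y), Add(y, Mul(Mul(2, y), Add(15, y)))) = Mul(Add(9, y), Add(y, Mul(2, y, Add(15, y)))))
j = -313650 (j = Mul(Mul(-3, Add(279, Mul(2, Pow(-3, 2)), Mul(49, -3))), 697) = Mul(Mul(-3, Add(279, Mul(2, 9), -147)), 697) = Mul(Mul(-3, Add(279, 18, -147)), 697) = Mul(Mul(-3, 150), 697) = Mul(-450, 697) = -313650)
Mul(Add(36411, j), Add(Add(m, 48364), -115354)) = Mul(Add(36411, -313650), Add(Add(Rational(-247711, 4), 48364), -115354)) = Mul(-277239, Add(Rational(-54255, 4), -115354)) = Mul(-277239, Rational(-515671, 4)) = Rational(142964112369, 4)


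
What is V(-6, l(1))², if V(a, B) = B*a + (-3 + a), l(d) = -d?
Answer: 9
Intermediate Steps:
V(a, B) = -3 + a + B*a
V(-6, l(1))² = (-3 - 6 - 1*1*(-6))² = (-3 - 6 - 1*(-6))² = (-3 - 6 + 6)² = (-3)² = 9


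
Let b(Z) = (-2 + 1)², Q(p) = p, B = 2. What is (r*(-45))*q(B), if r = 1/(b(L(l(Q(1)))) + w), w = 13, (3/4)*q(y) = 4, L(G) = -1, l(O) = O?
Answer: -120/7 ≈ -17.143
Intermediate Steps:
q(y) = 16/3 (q(y) = (4/3)*4 = 16/3)
b(Z) = 1 (b(Z) = (-1)² = 1)
r = 1/14 (r = 1/(1 + 13) = 1/14 ≈ 0.071429)
(r*(-45))*q(B) = ((1/14)*(-45))*(16/3) = -45/14*16/3 = -120/7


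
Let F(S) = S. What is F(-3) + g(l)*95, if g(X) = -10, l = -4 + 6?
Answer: -953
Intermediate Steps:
l = 2
F(-3) + g(l)*95 = -3 - 10*95 = -3 - 950 = -953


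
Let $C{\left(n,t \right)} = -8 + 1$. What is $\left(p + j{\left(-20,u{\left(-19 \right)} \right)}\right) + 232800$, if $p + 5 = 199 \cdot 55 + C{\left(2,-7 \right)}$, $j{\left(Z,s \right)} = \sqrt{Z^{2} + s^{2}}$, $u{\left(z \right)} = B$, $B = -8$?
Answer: $243733 + 4 \sqrt{29} \approx 2.4375 \cdot 10^{5}$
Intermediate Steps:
$u{\left(z \right)} = -8$
$C{\left(n,t \right)} = -7$
$p = 10933$ ($p = -5 + \left(199 \cdot 55 - 7\right) = -5 + \left(10945 - 7\right) = -5 + 10938 = 10933$)
$\left(p + j{\left(-20,u{\left(-19 \right)} \right)}\right) + 232800 = \left(10933 + \sqrt{\left(-20\right)^{2} + \left(-8\right)^{2}}\right) + 232800 = \left(10933 + \sqrt{400 + 64}\right) + 232800 = \left(10933 + \sqrt{464}\right) + 232800 = \left(10933 + 4 \sqrt{29}\right) + 232800 = 243733 + 4 \sqrt{29}$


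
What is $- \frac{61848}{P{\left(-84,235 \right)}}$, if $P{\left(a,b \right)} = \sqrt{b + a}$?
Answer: $- \frac{61848 \sqrt{151}}{151} \approx -5033.1$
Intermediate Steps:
$P{\left(a,b \right)} = \sqrt{a + b}$
$- \frac{61848}{P{\left(-84,235 \right)}} = - \frac{61848}{\sqrt{-84 + 235}} = - \frac{61848}{\sqrt{151}} = - 61848 \frac{\sqrt{151}}{151} = - \frac{61848 \sqrt{151}}{151}$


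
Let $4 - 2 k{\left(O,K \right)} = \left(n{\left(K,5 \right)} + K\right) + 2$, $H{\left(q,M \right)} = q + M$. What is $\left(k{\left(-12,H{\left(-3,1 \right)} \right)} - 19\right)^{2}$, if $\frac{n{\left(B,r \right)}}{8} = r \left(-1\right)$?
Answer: $9$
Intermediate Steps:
$n{\left(B,r \right)} = - 8 r$ ($n{\left(B,r \right)} = 8 r \left(-1\right) = 8 \left(- r\right) = - 8 r$)
$H{\left(q,M \right)} = M + q$
$k{\left(O,K \right)} = 21 - \frac{K}{2}$ ($k{\left(O,K \right)} = 2 - \frac{\left(\left(-8\right) 5 + K\right) + 2}{2} = 2 - \frac{\left(-40 + K\right) + 2}{2} = 2 - \frac{-38 + K}{2} = 2 - \left(-19 + \frac{K}{2}\right) = 21 - \frac{K}{2}$)
$\left(k{\left(-12,H{\left(-3,1 \right)} \right)} - 19\right)^{2} = \left(\left(21 - \frac{1 - 3}{2}\right) - 19\right)^{2} = \left(\left(21 - -1\right) - 19\right)^{2} = \left(\left(21 + 1\right) - 19\right)^{2} = \left(22 - 19\right)^{2} = 3^{2} = 9$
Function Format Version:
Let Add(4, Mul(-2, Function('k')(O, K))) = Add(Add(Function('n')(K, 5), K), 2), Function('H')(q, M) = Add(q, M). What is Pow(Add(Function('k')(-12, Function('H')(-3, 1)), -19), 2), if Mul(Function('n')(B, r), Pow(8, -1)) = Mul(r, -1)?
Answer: 9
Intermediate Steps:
Function('n')(B, r) = Mul(-8, r) (Function('n')(B, r) = Mul(8, Mul(r, -1)) = Mul(8, Mul(-1, r)) = Mul(-8, r))
Function('H')(q, M) = Add(M, q)
Function('k')(O, K) = Add(21, Mul(Rational(-1, 2), K)) (Function('k')(O, K) = Add(2, Mul(Rational(-1, 2), Add(Add(Mul(-8, 5), K), 2))) = Add(2, Mul(Rational(-1, 2), Add(Add(-40, K), 2))) = Add(2, Mul(Rational(-1, 2), Add(-38, K))) = Add(2, Add(19, Mul(Rational(-1, 2), K))) = Add(21, Mul(Rational(-1, 2), K)))
Pow(Add(Function('k')(-12, Function('H')(-3, 1)), -19), 2) = Pow(Add(Add(21, Mul(Rational(-1, 2), Add(1, -3))), -19), 2) = Pow(Add(Add(21, Mul(Rational(-1, 2), -2)), -19), 2) = Pow(Add(Add(21, 1), -19), 2) = Pow(Add(22, -19), 2) = Pow(3, 2) = 9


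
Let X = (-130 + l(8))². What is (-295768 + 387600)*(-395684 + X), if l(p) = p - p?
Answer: -34784492288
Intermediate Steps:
l(p) = 0
X = 16900 (X = (-130 + 0)² = (-130)² = 16900)
(-295768 + 387600)*(-395684 + X) = (-295768 + 387600)*(-395684 + 16900) = 91832*(-378784) = -34784492288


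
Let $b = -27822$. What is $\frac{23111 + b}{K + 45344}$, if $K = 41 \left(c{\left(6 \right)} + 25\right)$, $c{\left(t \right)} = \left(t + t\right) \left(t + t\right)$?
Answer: $- \frac{4711}{52273} \approx -0.090123$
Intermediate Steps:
$c{\left(t \right)} = 4 t^{2}$ ($c{\left(t \right)} = 2 t 2 t = 4 t^{2}$)
$K = 6929$ ($K = 41 \left(4 \cdot 6^{2} + 25\right) = 41 \left(4 \cdot 36 + 25\right) = 41 \left(144 + 25\right) = 41 \cdot 169 = 6929$)
$\frac{23111 + b}{K + 45344} = \frac{23111 - 27822}{6929 + 45344} = - \frac{4711}{52273}$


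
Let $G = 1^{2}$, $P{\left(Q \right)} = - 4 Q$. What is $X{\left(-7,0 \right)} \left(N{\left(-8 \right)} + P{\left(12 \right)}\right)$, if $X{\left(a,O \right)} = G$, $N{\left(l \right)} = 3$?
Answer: $-45$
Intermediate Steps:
$G = 1$
$X{\left(a,O \right)} = 1$
$X{\left(-7,0 \right)} \left(N{\left(-8 \right)} + P{\left(12 \right)}\right) = 1 \left(3 - 48\right) = 1 \left(-45\right) = -45$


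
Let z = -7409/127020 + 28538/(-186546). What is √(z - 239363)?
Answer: I*√933277959913912226674995/1974589410 ≈ 489.25*I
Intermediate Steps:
z = -834502679/3949178820 (z = -7409*1/127020 + 28538*(-1/186546) = -7409/127020 - 14269/93273 = -834502679/3949178820 ≈ -0.21131)
√(z - 239363) = √(-834502679/3949178820 - 239363) = √(-945288124394339/3949178820) = I*√933277959913912226674995/1974589410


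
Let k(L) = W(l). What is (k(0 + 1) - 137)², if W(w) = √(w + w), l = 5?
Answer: (137 - √10)² ≈ 17913.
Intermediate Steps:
W(w) = √2*√w (W(w) = √(2*w) = √2*√w)
k(L) = √10 (k(L) = √2*√5 = √10)
(k(0 + 1) - 137)² = (√10 - 137)² = (-137 + √10)²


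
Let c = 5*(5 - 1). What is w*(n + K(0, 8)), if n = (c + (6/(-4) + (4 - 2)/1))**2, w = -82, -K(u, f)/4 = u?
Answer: -68921/2 ≈ -34461.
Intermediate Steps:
K(u, f) = -4*u
c = 20 (c = 5*4 = 20)
n = 1681/4 (n = (20 + (6/(-4) + (4 - 2)/1))**2 = (20 + (6*(-1/4) + 2*1))**2 = (20 + (-3/2 + 2))**2 = (20 + 1/2)**2 = (41/2)**2 = 1681/4 ≈ 420.25)
w*(n + K(0, 8)) = -82*(1681/4 - 4*0) = -82*(1681/4 + 0) = -82*1681/4 = -68921/2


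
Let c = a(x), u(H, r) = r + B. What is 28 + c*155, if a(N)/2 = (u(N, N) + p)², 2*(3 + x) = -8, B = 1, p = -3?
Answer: 25138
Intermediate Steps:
u(H, r) = 1 + r (u(H, r) = r + 1 = 1 + r)
x = -7 (x = -3 + (½)*(-8) = -3 - 4 = -7)
a(N) = 2*(-2 + N)² (a(N) = 2*((1 + N) - 3)² = 2*(-2 + N)²)
c = 162 (c = 2*(-2 - 7)² = 2*(-9)² = 2*81 = 162)
28 + c*155 = 28 + 162*155 = 28 + 25110 = 25138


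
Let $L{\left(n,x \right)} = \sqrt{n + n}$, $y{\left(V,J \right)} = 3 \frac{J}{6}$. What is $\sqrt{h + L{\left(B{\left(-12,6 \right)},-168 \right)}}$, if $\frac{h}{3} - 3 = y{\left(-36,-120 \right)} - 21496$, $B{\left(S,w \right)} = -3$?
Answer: $\sqrt{-64659 + i \sqrt{6}} \approx 0.0048 + 254.28 i$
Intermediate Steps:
$y{\left(V,J \right)} = \frac{J}{2}$ ($y{\left(V,J \right)} = 3 J \frac{1}{6} = 3 \frac{J}{6} = \frac{J}{2}$)
$h = -64659$ ($h = 9 + 3 \left(\frac{1}{2} \left(-120\right) - 21496\right) = 9 + 3 \left(-60 - 21496\right) = 9 + 3 \left(-21556\right) = 9 - 64668 = -64659$)
$L{\left(n,x \right)} = \sqrt{2} \sqrt{n}$ ($L{\left(n,x \right)} = \sqrt{2 n} = \sqrt{2} \sqrt{n}$)
$\sqrt{h + L{\left(B{\left(-12,6 \right)},-168 \right)}} = \sqrt{-64659 + \sqrt{2} \sqrt{-3}} = \sqrt{-64659 + \sqrt{2} i \sqrt{3}} = \sqrt{-64659 + i \sqrt{6}}$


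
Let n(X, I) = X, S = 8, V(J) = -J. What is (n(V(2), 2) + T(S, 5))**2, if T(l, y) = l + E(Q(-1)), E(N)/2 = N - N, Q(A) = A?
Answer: 36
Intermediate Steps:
E(N) = 0 (E(N) = 2*(N - N) = 2*0 = 0)
T(l, y) = l (T(l, y) = l + 0 = l)
(n(V(2), 2) + T(S, 5))**2 = (-1*2 + 8)**2 = (-2 + 8)**2 = 6**2 = 36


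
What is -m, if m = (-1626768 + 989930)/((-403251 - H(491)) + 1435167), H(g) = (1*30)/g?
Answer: 156343729/253335363 ≈ 0.61714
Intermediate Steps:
H(g) = 30/g
m = -156343729/253335363 (m = (-1626768 + 989930)/((-403251 - 30/491) + 1435167) = -636838/((-403251 - 30/491) + 1435167) = -636838/(-197996271/491 + 1435167) = -636838/506670726/491 = -636838*491/506670726 = -156343729/253335363 ≈ -0.61714)
-m = -1*(-156343729/253335363) = 156343729/253335363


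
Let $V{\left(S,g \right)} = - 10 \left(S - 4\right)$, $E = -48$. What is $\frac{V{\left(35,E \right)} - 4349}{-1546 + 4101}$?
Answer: $- \frac{4659}{2555} \approx -1.8235$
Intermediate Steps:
$V{\left(S,g \right)} = 40 - 10 S$ ($V{\left(S,g \right)} = - 10 \left(-4 + S\right) = 40 - 10 S$)
$\frac{V{\left(35,E \right)} - 4349}{-1546 + 4101} = \frac{\left(40 - 350\right) - 4349}{-1546 + 4101} = \frac{\left(40 - 350\right) - 4349}{2555} = \left(-310 - 4349\right) \frac{1}{2555} = \left(-4659\right) \frac{1}{2555} = - \frac{4659}{2555}$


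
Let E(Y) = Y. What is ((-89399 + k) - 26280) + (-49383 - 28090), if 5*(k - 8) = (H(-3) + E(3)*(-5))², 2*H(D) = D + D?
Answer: -965396/5 ≈ -1.9308e+5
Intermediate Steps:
H(D) = D (H(D) = (D + D)/2 = (2*D)/2 = D)
k = 364/5 (k = 8 + (-3 + 3*(-5))²/5 = 8 + (-3 - 15)²/5 = 8 + (⅕)*(-18)² = 8 + (⅕)*324 = 8 + 324/5 = 364/5 ≈ 72.800)
((-89399 + k) - 26280) + (-49383 - 28090) = ((-89399 + 364/5) - 26280) + (-49383 - 28090) = (-446631/5 - 26280) - 77473 = -578031/5 - 77473 = -965396/5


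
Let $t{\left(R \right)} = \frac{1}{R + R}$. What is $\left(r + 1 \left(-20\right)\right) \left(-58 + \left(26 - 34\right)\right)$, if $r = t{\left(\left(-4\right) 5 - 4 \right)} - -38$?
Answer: $- \frac{9493}{8} \approx -1186.6$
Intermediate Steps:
$t{\left(R \right)} = \frac{1}{2 R}$
$r = \frac{1823}{48}$ ($r = \frac{1}{2 \left(\left(-4\right) 5 - 4\right)} - -38 = \frac{1}{2 \left(-20 - 4\right)} + 38 = \frac{1}{2 \left(-24\right)} + 38 = \frac{1}{2} \left(- \frac{1}{24}\right) + 38 = - \frac{1}{48} + 38 = \frac{1823}{48} \approx 37.979$)
$\left(r + 1 \left(-20\right)\right) \left(-58 + \left(26 - 34\right)\right) = \left(\frac{1823}{48} + 1 \left(-20\right)\right) \left(-58 + \left(26 - 34\right)\right) = \left(\frac{1823}{48} - 20\right) \left(-58 - 8\right) = \frac{863}{48} \left(-66\right) = - \frac{9493}{8}$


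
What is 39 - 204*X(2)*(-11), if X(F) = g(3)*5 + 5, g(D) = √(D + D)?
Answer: 11259 + 11220*√6 ≈ 38742.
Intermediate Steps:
g(D) = √2*√D (g(D) = √(2*D) = √2*√D)
X(F) = 5 + 5*√6 (X(F) = (√2*√3)*5 + 5 = √6*5 + 5 = 5*√6 + 5 = 5 + 5*√6)
39 - 204*X(2)*(-11) = 39 - 204*(5 + 5*√6)*(-11) = 39 - 204*(-55 - 55*√6) = 39 + (11220 + 11220*√6) = 11259 + 11220*√6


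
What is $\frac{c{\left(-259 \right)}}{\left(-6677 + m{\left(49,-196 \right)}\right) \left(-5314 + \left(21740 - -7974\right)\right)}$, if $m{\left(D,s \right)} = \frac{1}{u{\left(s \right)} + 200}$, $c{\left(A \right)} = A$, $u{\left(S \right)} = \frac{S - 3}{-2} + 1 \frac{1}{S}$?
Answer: $\frac{15203559}{9563491696400} \approx 1.5897 \cdot 10^{-6}$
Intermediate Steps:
$u{\left(S \right)} = \frac{3}{2} + \frac{1}{S} - \frac{S}{2}$ ($u{\left(S \right)} = \left(-3 + S\right) \left(- \frac{1}{2}\right) + \frac{1}{S} = \left(\frac{3}{2} - \frac{S}{2}\right) + \frac{1}{S} = \frac{3}{2} + \frac{1}{S} - \frac{S}{2}$)
$m{\left(D,s \right)} = \frac{1}{200 + \frac{2 - s \left(-3 + s\right)}{2 s}}$ ($m{\left(D,s \right)} = \frac{1}{\frac{2 - s \left(-3 + s\right)}{2 s} + 200} = \frac{1}{200 + \frac{2 - s \left(-3 + s\right)}{2 s}}$)
$\frac{c{\left(-259 \right)}}{\left(-6677 + m{\left(49,-196 \right)}\right) \left(-5314 + \left(21740 - -7974\right)\right)} = - \frac{259}{\left(-6677 + 2 \left(-196\right) \frac{1}{2 - \left(-196\right)^{2} + 403 \left(-196\right)}\right) \left(-5314 + \left(21740 - -7974\right)\right)} = - \frac{259}{\left(-6677 + 2 \left(-196\right) \frac{1}{2 - 38416 - 78988}\right) \left(-5314 + \left(21740 + 7974\right)\right)} = - \frac{259}{\left(-6677 + 2 \left(-196\right) \frac{1}{2 - 38416 - 78988}\right) \left(-5314 + 29714\right)} = - \frac{259}{\left(-6677 + 2 \left(-196\right) \frac{1}{-117402}\right) 24400} = - \frac{259}{\left(-6677 + 2 \left(-196\right) \left(- \frac{1}{117402}\right)\right) 24400} = - \frac{259}{\left(-6677 + \frac{196}{58701}\right) 24400} = - \frac{259}{\left(- \frac{391946381}{58701}\right) 24400} = - \frac{259}{- \frac{9563491696400}{58701}} = \left(-259\right) \left(- \frac{58701}{9563491696400}\right) = \frac{15203559}{9563491696400}$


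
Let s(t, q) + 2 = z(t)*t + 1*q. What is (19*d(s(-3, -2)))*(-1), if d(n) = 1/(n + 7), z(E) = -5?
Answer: -19/18 ≈ -1.0556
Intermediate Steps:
s(t, q) = -2 + q - 5*t (s(t, q) = -2 + (-5*t + 1*q) = -2 + (-5*t + q) = -2 + (q - 5*t) = -2 + q - 5*t)
d(n) = 1/(7 + n)
(19*d(s(-3, -2)))*(-1) = (19/(7 + (-2 - 2 - 5*(-3))))*(-1) = (19/(7 + (-2 - 2 + 15)))*(-1) = (19/(7 + 11))*(-1) = (19/18)*(-1) = -19/18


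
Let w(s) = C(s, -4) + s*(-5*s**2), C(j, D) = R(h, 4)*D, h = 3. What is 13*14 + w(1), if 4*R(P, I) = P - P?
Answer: 177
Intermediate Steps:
R(P, I) = 0 (R(P, I) = (P - P)/4 = (1/4)*0 = 0)
C(j, D) = 0 (C(j, D) = 0*D = 0)
w(s) = -5*s**3 (w(s) = 0 + s*(-5*s**2) = 0 - 5*s**3 = -5*s**3)
13*14 + w(1) = 13*14 - 5*1**3 = 182 - 5*1 = 182 - 5 = 177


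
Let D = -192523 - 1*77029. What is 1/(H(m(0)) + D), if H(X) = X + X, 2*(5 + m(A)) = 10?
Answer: -1/269552 ≈ -3.7099e-6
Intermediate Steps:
m(A) = 0 (m(A) = -5 + (½)*10 = -5 + 5 = 0)
D = -269552 (D = -192523 - 77029 = -269552)
H(X) = 2*X
1/(H(m(0)) + D) = 1/(2*0 - 269552) = 1/(0 - 269552) = 1/(-269552) = -1/269552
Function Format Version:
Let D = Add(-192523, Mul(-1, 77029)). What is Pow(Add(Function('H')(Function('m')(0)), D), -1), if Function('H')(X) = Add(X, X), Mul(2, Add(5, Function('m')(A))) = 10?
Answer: Rational(-1, 269552) ≈ -3.7099e-6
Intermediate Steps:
Function('m')(A) = 0 (Function('m')(A) = Add(-5, Mul(Rational(1, 2), 10)) = Add(-5, 5) = 0)
D = -269552 (D = Add(-192523, -77029) = -269552)
Function('H')(X) = Mul(2, X)
Pow(Add(Function('H')(Function('m')(0)), D), -1) = Pow(Add(Mul(2, 0), -269552), -1) = Pow(Add(0, -269552), -1) = Pow(-269552, -1) = Rational(-1, 269552)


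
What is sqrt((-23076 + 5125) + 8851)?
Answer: 10*I*sqrt(91) ≈ 95.394*I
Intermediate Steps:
sqrt((-23076 + 5125) + 8851) = sqrt(-17951 + 8851) = sqrt(-9100) = 10*I*sqrt(91)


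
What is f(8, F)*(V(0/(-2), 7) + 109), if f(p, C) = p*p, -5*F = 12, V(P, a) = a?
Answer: 7424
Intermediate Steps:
F = -12/5 (F = -⅕*12 = -12/5 ≈ -2.4000)
f(p, C) = p²
f(8, F)*(V(0/(-2), 7) + 109) = 8²*(7 + 109) = 64*116 = 7424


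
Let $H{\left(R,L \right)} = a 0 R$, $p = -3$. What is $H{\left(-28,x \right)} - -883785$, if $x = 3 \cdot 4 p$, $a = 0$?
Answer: $883785$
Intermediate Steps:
$x = -36$ ($x = 3 \cdot 4 \left(-3\right) = 12 \left(-3\right) = -36$)
$H{\left(R,L \right)} = 0$ ($H{\left(R,L \right)} = 0 \cdot 0 R = 0 R = 0$)
$H{\left(-28,x \right)} - -883785 = 0 - -883785 = 0 + 883785 = 883785$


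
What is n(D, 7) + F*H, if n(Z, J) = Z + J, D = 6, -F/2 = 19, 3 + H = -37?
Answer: 1533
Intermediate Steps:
H = -40 (H = -3 - 37 = -40)
F = -38 (F = -2*19 = -38)
n(Z, J) = J + Z
n(D, 7) + F*H = (7 + 6) - 38*(-40) = 13 + 1520 = 1533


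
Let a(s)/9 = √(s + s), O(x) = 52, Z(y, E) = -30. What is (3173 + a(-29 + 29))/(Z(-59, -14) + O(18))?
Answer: 3173/22 ≈ 144.23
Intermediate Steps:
a(s) = 9*√2*√s (a(s) = 9*√(s + s) = 9*√(2*s) = 9*(√2*√s) = 9*√2*√s)
(3173 + a(-29 + 29))/(Z(-59, -14) + O(18)) = (3173 + 9*√2*√(-29 + 29))/(-30 + 52) = (3173 + 9*√2*√0)/22 = (3173 + 9*√2*0)*(1/22) = (3173 + 0)*(1/22) = 3173*(1/22) = 3173/22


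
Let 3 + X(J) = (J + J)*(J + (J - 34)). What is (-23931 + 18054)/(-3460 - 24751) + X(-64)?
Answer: 584904540/28211 ≈ 20733.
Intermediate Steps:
X(J) = -3 + 2*J*(-34 + 2*J) (X(J) = -3 + (J + J)*(J + (J - 34)) = -3 + (2*J)*(J + (-34 + J)) = -3 + (2*J)*(-34 + 2*J) = -3 + 2*J*(-34 + 2*J))
(-23931 + 18054)/(-3460 - 24751) + X(-64) = (-23931 + 18054)/(-3460 - 24751) + (-3 - 68*(-64) + 4*(-64)²) = -5877/(-28211) + (-3 + 4352 + 4*4096) = -5877*(-1/28211) + (-3 + 4352 + 16384) = 5877/28211 + 20733 = 584904540/28211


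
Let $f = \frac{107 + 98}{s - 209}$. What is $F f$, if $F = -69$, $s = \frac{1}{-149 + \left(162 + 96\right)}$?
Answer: $\frac{308361}{4556} \approx 67.682$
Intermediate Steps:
$s = \frac{1}{109}$ ($s = \frac{1}{-149 + 258} = \frac{1}{109} \approx 0.0091743$)
$f = - \frac{4469}{4556}$ ($f = \frac{107 + 98}{\frac{1}{109} - 209} = \frac{205}{- \frac{22780}{109}} = 205 \left(- \frac{109}{22780}\right) = - \frac{4469}{4556} \approx -0.9809$)
$F f = \left(-69\right) \left(- \frac{4469}{4556}\right) = \frac{308361}{4556}$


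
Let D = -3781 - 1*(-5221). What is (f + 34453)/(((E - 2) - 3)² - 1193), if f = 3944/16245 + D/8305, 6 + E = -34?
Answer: 929654633629/22449810240 ≈ 41.410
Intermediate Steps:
D = 1440 (D = -3781 + 5221 = 1440)
E = -40 (E = -6 - 34 = -40)
f = 11229544/26982945 (f = 3944/16245 + 1440/8305 = 3944*(1/16245) + 1440*(1/8305) = 3944/16245 + 288/1661 = 11229544/26982945 ≈ 0.41617)
(f + 34453)/(((E - 2) - 3)² - 1193) = (11229544/26982945 + 34453)/(((-40 - 2) - 3)² - 1193) = 929654633629/(26982945*((-42 - 3)² - 1193)) = 929654633629/(26982945*((-45)² - 1193)) = 929654633629/(26982945*(2025 - 1193)) = (929654633629/26982945)/832 = (929654633629/26982945)*(1/832) = 929654633629/22449810240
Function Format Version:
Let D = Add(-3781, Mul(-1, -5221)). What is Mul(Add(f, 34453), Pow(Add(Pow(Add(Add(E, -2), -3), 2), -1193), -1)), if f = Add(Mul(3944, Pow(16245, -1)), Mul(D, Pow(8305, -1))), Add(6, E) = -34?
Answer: Rational(929654633629, 22449810240) ≈ 41.410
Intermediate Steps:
D = 1440 (D = Add(-3781, 5221) = 1440)
E = -40 (E = Add(-6, -34) = -40)
f = Rational(11229544, 26982945) (f = Add(Mul(3944, Pow(16245, -1)), Mul(1440, Pow(8305, -1))) = Add(Mul(3944, Rational(1, 16245)), Mul(1440, Rational(1, 8305))) = Add(Rational(3944, 16245), Rational(288, 1661)) = Rational(11229544, 26982945) ≈ 0.41617)
Mul(Add(f, 34453), Pow(Add(Pow(Add(Add(E, -2), -3), 2), -1193), -1)) = Mul(Add(Rational(11229544, 26982945), 34453), Pow(Add(Pow(Add(Add(-40, -2), -3), 2), -1193), -1)) = Mul(Rational(929654633629, 26982945), Pow(Add(Pow(Add(-42, -3), 2), -1193), -1)) = Mul(Rational(929654633629, 26982945), Pow(Add(Pow(-45, 2), -1193), -1)) = Mul(Rational(929654633629, 26982945), Pow(Add(2025, -1193), -1)) = Mul(Rational(929654633629, 26982945), Pow(832, -1)) = Mul(Rational(929654633629, 26982945), Rational(1, 832)) = Rational(929654633629, 22449810240)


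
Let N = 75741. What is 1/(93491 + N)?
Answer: 1/169232 ≈ 5.9090e-6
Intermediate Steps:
1/(93491 + N) = 1/(93491 + 75741) = 1/169232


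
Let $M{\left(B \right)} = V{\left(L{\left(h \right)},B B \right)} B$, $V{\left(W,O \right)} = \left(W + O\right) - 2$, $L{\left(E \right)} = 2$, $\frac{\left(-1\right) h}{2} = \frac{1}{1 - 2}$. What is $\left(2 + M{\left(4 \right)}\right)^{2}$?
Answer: $4356$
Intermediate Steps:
$h = 2$ ($h = - \frac{2}{1 - 2} = - \frac{2}{-1} = \left(-2\right) \left(-1\right) = 2$)
$V{\left(W,O \right)} = -2 + O + W$ ($V{\left(W,O \right)} = \left(O + W\right) - 2 = -2 + O + W$)
$M{\left(B \right)} = B^{3}$ ($M{\left(B \right)} = \left(-2 + B B + 2\right) B = \left(-2 + B^{2} + 2\right) B = B^{2} B = B^{3}$)
$\left(2 + M{\left(4 \right)}\right)^{2} = \left(2 + 4^{3}\right)^{2} = \left(2 + 64\right)^{2} = 66^{2} = 4356$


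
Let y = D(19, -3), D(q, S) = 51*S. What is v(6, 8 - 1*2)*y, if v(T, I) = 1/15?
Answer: -51/5 ≈ -10.200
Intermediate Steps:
v(T, I) = 1/15
y = -153 (y = 51*(-3) = -153)
v(6, 8 - 1*2)*y = (1/15)*(-153) = -51/5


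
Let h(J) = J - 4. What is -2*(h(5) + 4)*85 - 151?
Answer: -1001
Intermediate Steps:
h(J) = -4 + J
-2*(h(5) + 4)*85 - 151 = -2*((-4 + 5) + 4)*85 - 151 = -2*(1 + 4)*85 - 151 = -2*5*85 - 151 = -10*85 - 151 = -850 - 151 = -1001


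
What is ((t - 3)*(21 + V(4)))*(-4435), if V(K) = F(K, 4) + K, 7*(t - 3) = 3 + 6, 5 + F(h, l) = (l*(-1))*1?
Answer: -638640/7 ≈ -91234.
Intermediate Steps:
F(h, l) = -5 - l (F(h, l) = -5 + (l*(-1))*1 = -5 - l*1 = -5 - l)
t = 30/7 (t = 3 + (3 + 6)/7 = 3 + (⅐)*9 = 3 + 9/7 = 30/7 ≈ 4.2857)
V(K) = -9 + K (V(K) = (-5 - 1*4) + K = (-5 - 4) + K = -9 + K)
((t - 3)*(21 + V(4)))*(-4435) = ((30/7 - 3)*(21 + (-9 + 4)))*(-4435) = (9*(21 - 5)/7)*(-4435) = ((9/7)*16)*(-4435) = (144/7)*(-4435) = -638640/7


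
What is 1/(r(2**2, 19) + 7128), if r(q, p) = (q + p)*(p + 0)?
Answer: 1/7565 ≈ 0.00013219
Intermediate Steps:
r(q, p) = p*(p + q) (r(q, p) = (p + q)*p = p*(p + q))
1/(r(2**2, 19) + 7128) = 1/(19*(19 + 2**2) + 7128) = 1/(19*(19 + 4) + 7128) = 1/(19*23 + 7128) = 1/(437 + 7128) = 1/7565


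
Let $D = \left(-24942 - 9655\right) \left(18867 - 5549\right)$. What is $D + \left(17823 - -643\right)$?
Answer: $-460744380$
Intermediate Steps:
$D = -460762846$ ($D = \left(-34597\right) 13318 = -460762846$)
$D + \left(17823 - -643\right) = -460762846 + \left(17823 - -643\right) = -460762846 + \left(17823 + 643\right) = -460762846 + 18466 = -460744380$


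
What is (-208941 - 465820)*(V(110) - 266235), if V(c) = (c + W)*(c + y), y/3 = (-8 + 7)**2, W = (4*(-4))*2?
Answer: 173697651381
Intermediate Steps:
W = -32 (W = -16*2 = -32)
y = 3 (y = 3*(-8 + 7)**2 = 3*(-1)**2 = 3*1 = 3)
V(c) = (-32 + c)*(3 + c) (V(c) = (c - 32)*(c + 3) = (-32 + c)*(3 + c))
(-208941 - 465820)*(V(110) - 266235) = (-208941 - 465820)*((-96 + 110**2 - 29*110) - 266235) = -674761*((-96 + 12100 - 3190) - 266235) = -674761*(8814 - 266235) = -674761*(-257421) = 173697651381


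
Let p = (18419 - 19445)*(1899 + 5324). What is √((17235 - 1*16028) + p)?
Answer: I*√7409591 ≈ 2722.1*I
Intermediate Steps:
p = -7410798 (p = -1026*7223 = -7410798)
√((17235 - 1*16028) + p) = √((17235 - 1*16028) - 7410798) = √((17235 - 16028) - 7410798) = √(1207 - 7410798) = √(-7409591) = I*√7409591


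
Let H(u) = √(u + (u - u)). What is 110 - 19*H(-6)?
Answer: 110 - 19*I*√6 ≈ 110.0 - 46.54*I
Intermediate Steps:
H(u) = √u (H(u) = √(u + 0) = √u)
110 - 19*H(-6) = 110 - 19*I*√6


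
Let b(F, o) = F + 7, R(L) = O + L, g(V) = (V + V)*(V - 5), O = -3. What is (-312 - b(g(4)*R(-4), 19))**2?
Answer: 140625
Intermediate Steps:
g(V) = 2*V*(-5 + V) (g(V) = (2*V)*(-5 + V) = 2*V*(-5 + V))
R(L) = -3 + L
b(F, o) = 7 + F
(-312 - b(g(4)*R(-4), 19))**2 = (-312 - (7 + (2*4*(-5 + 4))*(-3 - 4)))**2 = (-312 - (7 + (2*4*(-1))*(-7)))**2 = (-312 - (7 - 8*(-7)))**2 = (-312 - (7 + 56))**2 = (-312 - 1*63)**2 = (-312 - 63)**2 = (-375)**2 = 140625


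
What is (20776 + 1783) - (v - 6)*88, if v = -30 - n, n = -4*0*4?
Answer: 25727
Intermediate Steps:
n = 0 (n = 0*4 = 0)
v = -30 (v = -30 - 1*0 = -30 + 0 = -30)
(20776 + 1783) - (v - 6)*88 = (20776 + 1783) - (-30 - 6)*88 = 22559 - (-36)*88 = 22559 - 1*(-3168) = 22559 + 3168 = 25727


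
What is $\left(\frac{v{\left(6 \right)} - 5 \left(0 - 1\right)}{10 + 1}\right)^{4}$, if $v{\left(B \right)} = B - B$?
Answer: $\frac{625}{14641} \approx 0.042688$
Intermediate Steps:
$v{\left(B \right)} = 0$
$\left(\frac{v{\left(6 \right)} - 5 \left(0 - 1\right)}{10 + 1}\right)^{4} = \left(\frac{0 - 5 \left(0 - 1\right)}{10 + 1}\right)^{4} = \left(\frac{0 - -5}{11}\right)^{4} = \left(\left(0 + 5\right) \frac{1}{11}\right)^{4} = \left(5 \cdot \frac{1}{11}\right)^{4} = \left(\frac{5}{11}\right)^{4} = \frac{625}{14641}$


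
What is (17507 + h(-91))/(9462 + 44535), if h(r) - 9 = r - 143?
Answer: 17282/53997 ≈ 0.32006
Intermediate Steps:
h(r) = -134 + r (h(r) = 9 + (r - 143) = 9 + (-143 + r) = -134 + r)
(17507 + h(-91))/(9462 + 44535) = (17507 + (-134 - 91))/(9462 + 44535) = (17507 - 225)/53997 = 17282*(1/53997) = 17282/53997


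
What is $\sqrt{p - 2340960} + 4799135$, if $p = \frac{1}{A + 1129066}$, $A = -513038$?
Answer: $4799135 + \frac{i \sqrt{4532510578320697}}{44002} \approx 4.7991 \cdot 10^{6} + 1530.0 i$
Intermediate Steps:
$p = \frac{1}{616028}$ ($p = \frac{1}{-513038 + 1129066} = \frac{1}{616028} \approx 1.6233 \cdot 10^{-6}$)
$\sqrt{p - 2340960} + 4799135 = \sqrt{\frac{1}{616028} - 2340960} + 4799135 = \sqrt{- \frac{1442096906879}{616028}} + 4799135 = \frac{i \sqrt{4532510578320697}}{44002} + 4799135 = 4799135 + \frac{i \sqrt{4532510578320697}}{44002}$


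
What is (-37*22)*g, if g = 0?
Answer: 0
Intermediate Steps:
(-37*22)*g = -37*22*0 = -814*0 = 0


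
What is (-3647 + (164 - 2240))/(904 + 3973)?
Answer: -5723/4877 ≈ -1.1735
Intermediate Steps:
(-3647 + (164 - 2240))/(904 + 3973) = (-3647 - 2076)/4877 = -5723*1/4877 = -5723/4877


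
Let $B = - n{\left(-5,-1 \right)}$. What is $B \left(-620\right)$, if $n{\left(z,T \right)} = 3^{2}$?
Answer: $5580$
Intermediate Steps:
$n{\left(z,T \right)} = 9$
$B = -9$ ($B = \left(-1\right) 9 = -9$)
$B \left(-620\right) = \left(-9\right) \left(-620\right) = 5580$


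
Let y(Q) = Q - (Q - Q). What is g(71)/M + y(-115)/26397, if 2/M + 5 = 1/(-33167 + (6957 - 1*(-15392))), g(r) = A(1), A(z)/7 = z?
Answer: -123424309/7050932 ≈ -17.505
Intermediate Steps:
A(z) = 7*z
g(r) = 7 (g(r) = 7*1 = 7)
M = -21636/54091 (M = 2/(-5 + 1/(-33167 + (6957 - 1*(-15392)))) = 2/(-5 + 1/(-33167 + (6957 + 15392))) = 2/(-5 + 1/(-33167 + 22349)) = 2/(-5 + 1/(-10818)) = 2/(-5 - 1/10818) = 2/(-54091/10818) = 2*(-10818/54091) = -21636/54091 ≈ -0.39999)
y(Q) = Q (y(Q) = Q - 1*0 = Q + 0 = Q)
g(71)/M + y(-115)/26397 = 7/(-21636/54091) - 115/26397 = 7*(-54091/21636) - 115*1/26397 = -378637/21636 - 115/26397 = -123424309/7050932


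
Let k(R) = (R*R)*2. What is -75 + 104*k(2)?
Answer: 757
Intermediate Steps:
k(R) = 2*R**2 (k(R) = R**2*2 = 2*R**2)
-75 + 104*k(2) = -75 + 104*(2*2**2) = -75 + 104*(2*4) = -75 + 104*8 = -75 + 832 = 757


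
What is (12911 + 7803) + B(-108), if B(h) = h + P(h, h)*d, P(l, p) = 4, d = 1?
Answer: 20610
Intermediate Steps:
B(h) = 4 + h (B(h) = h + 4*1 = h + 4 = 4 + h)
(12911 + 7803) + B(-108) = (12911 + 7803) + (4 - 108) = 20714 - 104 = 20610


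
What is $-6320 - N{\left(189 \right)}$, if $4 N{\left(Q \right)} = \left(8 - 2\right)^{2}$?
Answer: $-6329$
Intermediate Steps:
$N{\left(Q \right)} = 9$ ($N{\left(Q \right)} = \frac{\left(8 - 2\right)^{2}}{4} = \frac{6^{2}}{4} = \frac{1}{4} \cdot 36 = 9$)
$-6320 - N{\left(189 \right)} = -6320 - 9 = -6329$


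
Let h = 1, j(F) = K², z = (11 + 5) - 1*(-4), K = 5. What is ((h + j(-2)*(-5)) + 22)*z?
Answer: -2040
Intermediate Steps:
z = 20 (z = 16 + 4 = 20)
j(F) = 25 (j(F) = 5² = 25)
((h + j(-2)*(-5)) + 22)*z = ((1 + 25*(-5)) + 22)*20 = ((1 - 125) + 22)*20 = (-124 + 22)*20 = -102*20 = -2040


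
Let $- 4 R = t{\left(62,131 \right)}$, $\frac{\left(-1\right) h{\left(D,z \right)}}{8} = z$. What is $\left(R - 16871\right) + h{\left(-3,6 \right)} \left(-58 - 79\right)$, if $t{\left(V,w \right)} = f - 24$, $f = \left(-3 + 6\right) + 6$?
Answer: $- \frac{41165}{4} \approx -10291.0$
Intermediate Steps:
$h{\left(D,z \right)} = - 8 z$
$f = 9$ ($f = 3 + 6 = 9$)
$t{\left(V,w \right)} = -15$ ($t{\left(V,w \right)} = 9 - 24 = -15$)
$R = \frac{15}{4}$ ($R = \left(- \frac{1}{4}\right) \left(-15\right) = \frac{15}{4} \approx 3.75$)
$\left(R - 16871\right) + h{\left(-3,6 \right)} \left(-58 - 79\right) = \left(\frac{15}{4} - 16871\right) + \left(-8\right) 6 \left(-58 - 79\right) = - \frac{67469}{4} - -6576 = - \frac{67469}{4} + 6576 = - \frac{41165}{4}$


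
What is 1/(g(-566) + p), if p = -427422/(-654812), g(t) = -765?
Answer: -327406/250251879 ≈ -0.0013083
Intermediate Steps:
p = 213711/327406 (p = -427422*(-1/654812) = 213711/327406 ≈ 0.65274)
1/(g(-566) + p) = 1/(-765 + 213711/327406) = 1/(-250251879/327406) = -327406/250251879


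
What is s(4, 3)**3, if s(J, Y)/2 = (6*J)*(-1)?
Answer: -110592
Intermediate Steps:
s(J, Y) = -12*J (s(J, Y) = 2*((6*J)*(-1)) = 2*(-6*J) = -12*J)
s(4, 3)**3 = (-12*4)**3 = (-48)**3 = -110592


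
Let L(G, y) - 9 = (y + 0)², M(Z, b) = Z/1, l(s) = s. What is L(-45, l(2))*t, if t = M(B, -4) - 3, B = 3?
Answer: 0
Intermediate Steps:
M(Z, b) = Z (M(Z, b) = Z*1 = Z)
L(G, y) = 9 + y² (L(G, y) = 9 + (y + 0)² = 9 + y²)
t = 0 (t = 3 - 3 = 0)
L(-45, l(2))*t = (9 + 2²)*0 = (9 + 4)*0 = 13*0 = 0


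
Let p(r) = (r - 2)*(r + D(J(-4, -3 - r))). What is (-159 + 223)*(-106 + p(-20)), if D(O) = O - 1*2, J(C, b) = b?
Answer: 256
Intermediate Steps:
D(O) = -2 + O (D(O) = O - 2 = -2 + O)
p(r) = 10 - 5*r (p(r) = (r - 2)*(r + (-2 + (-3 - r))) = (-2 + r)*(r + (-5 - r)) = (-2 + r)*(-5) = 10 - 5*r)
(-159 + 223)*(-106 + p(-20)) = (-159 + 223)*(-106 + (10 - 5*(-20))) = 64*(-106 + (10 + 100)) = 64*(-106 + 110) = 64*4 = 256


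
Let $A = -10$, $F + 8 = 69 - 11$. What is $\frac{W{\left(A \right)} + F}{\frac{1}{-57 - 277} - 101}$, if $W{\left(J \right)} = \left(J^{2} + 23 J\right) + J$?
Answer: $\frac{2004}{2249} \approx 0.89106$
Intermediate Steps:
$F = 50$ ($F = -8 + \left(69 - 11\right) = -8 + 58 = 50$)
$W{\left(J \right)} = J^{2} + 24 J$
$\frac{W{\left(A \right)} + F}{\frac{1}{-57 - 277} - 101} = \frac{- 10 \left(24 - 10\right) + 50}{\frac{1}{-57 - 277} - 101} = \frac{\left(-10\right) 14 + 50}{\frac{1}{-334} - 101} = \frac{-140 + 50}{- \frac{1}{334} - 101} = - \frac{90}{- \frac{33735}{334}} = \left(-90\right) \left(- \frac{334}{33735}\right) = \frac{2004}{2249}$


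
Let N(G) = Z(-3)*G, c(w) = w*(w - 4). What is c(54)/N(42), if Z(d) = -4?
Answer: -225/14 ≈ -16.071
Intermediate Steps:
c(w) = w*(-4 + w)
N(G) = -4*G
c(54)/N(42) = (54*(-4 + 54))/((-4*42)) = (54*50)/(-168) = 2700*(-1/168) = -225/14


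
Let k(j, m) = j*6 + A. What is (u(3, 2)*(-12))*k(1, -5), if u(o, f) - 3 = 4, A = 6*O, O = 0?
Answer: -504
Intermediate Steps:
A = 0 (A = 6*0 = 0)
u(o, f) = 7 (u(o, f) = 3 + 4 = 7)
k(j, m) = 6*j (k(j, m) = j*6 + 0 = 6*j + 0 = 6*j)
(u(3, 2)*(-12))*k(1, -5) = (7*(-12))*(6*1) = -84*6 = -504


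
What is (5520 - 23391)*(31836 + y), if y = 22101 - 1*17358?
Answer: -653703309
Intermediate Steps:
y = 4743 (y = 22101 - 17358 = 4743)
(5520 - 23391)*(31836 + y) = (5520 - 23391)*(31836 + 4743) = -17871*36579 = -653703309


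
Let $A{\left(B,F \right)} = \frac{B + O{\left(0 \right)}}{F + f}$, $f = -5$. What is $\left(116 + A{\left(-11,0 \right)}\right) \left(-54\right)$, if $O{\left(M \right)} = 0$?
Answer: $- \frac{31914}{5} \approx -6382.8$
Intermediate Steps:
$A{\left(B,F \right)} = \frac{B}{-5 + F}$ ($A{\left(B,F \right)} = \frac{B + 0}{F - 5} = \frac{B}{-5 + F}$)
$\left(116 + A{\left(-11,0 \right)}\right) \left(-54\right) = \left(116 - \frac{11}{-5 + 0}\right) \left(-54\right) = \left(116 - \frac{11}{-5}\right) \left(-54\right) = \left(116 - - \frac{11}{5}\right) \left(-54\right) = \left(116 + \frac{11}{5}\right) \left(-54\right) = \frac{591}{5} \left(-54\right) = - \frac{31914}{5}$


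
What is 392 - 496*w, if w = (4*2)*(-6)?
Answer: 24200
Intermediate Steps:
w = -48 (w = 8*(-6) = -48)
392 - 496*w = 392 - 496*(-48) = 392 + 23808 = 24200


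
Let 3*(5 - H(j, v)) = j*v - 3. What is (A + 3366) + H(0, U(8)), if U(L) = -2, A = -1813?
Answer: 1559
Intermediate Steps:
H(j, v) = 6 - j*v/3 (H(j, v) = 5 - (j*v - 3)/3 = 5 - (-3 + j*v)/3 = 5 + (1 - j*v/3) = 6 - j*v/3)
(A + 3366) + H(0, U(8)) = (-1813 + 3366) + (6 - ⅓*0*(-2)) = 1553 + (6 + 0) = 1553 + 6 = 1559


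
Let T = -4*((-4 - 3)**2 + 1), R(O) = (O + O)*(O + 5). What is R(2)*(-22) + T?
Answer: -816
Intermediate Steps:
R(O) = 2*O*(5 + O) (R(O) = (2*O)*(5 + O) = 2*O*(5 + O))
T = -200 (T = -4*((-7)**2 + 1) = -4*(49 + 1) = -4*50 = -200)
R(2)*(-22) + T = (2*2*(5 + 2))*(-22) - 200 = (2*2*7)*(-22) - 200 = 28*(-22) - 200 = -616 - 200 = -816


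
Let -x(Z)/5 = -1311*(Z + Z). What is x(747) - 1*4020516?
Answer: 5772654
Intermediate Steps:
x(Z) = 13110*Z (x(Z) = -(-6555)*(Z + Z) = -(-6555)*2*Z = -(-13110)*Z = 13110*Z)
x(747) - 1*4020516 = 13110*747 - 1*4020516 = 9793170 - 4020516 = 5772654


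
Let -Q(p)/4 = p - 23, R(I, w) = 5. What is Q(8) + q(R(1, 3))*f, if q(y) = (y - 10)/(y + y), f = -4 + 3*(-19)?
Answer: 181/2 ≈ 90.500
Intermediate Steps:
Q(p) = 92 - 4*p (Q(p) = -4*(p - 23) = -4*(-23 + p) = 92 - 4*p)
f = -61 (f = -4 - 57 = -61)
q(y) = (-10 + y)/(2*y) (q(y) = (-10 + y)/((2*y)) = (-10 + y)*(1/(2*y)) = (-10 + y)/(2*y))
Q(8) + q(R(1, 3))*f = (92 - 4*8) + ((½)*(-10 + 5)/5)*(-61) = (92 - 32) + ((½)*(⅕)*(-5))*(-61) = 60 - ½*(-61) = 60 + 61/2 = 181/2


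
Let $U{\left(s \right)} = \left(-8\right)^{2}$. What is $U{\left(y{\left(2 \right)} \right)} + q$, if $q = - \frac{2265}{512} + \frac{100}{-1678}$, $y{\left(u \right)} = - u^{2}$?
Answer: $\frac{25566417}{429568} \approx 59.517$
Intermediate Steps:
$q = - \frac{1925935}{429568}$ ($q = \left(-2265\right) \frac{1}{512} + 100 \left(- \frac{1}{1678}\right) = - \frac{2265}{512} - \frac{50}{839} = - \frac{1925935}{429568} \approx -4.4834$)
$U{\left(s \right)} = 64$
$U{\left(y{\left(2 \right)} \right)} + q = 64 - \frac{1925935}{429568} = \frac{25566417}{429568}$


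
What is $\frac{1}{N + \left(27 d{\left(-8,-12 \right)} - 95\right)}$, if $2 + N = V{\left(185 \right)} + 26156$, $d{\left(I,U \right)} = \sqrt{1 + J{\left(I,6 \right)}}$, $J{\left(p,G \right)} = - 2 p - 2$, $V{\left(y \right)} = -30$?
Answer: $\frac{26029}{677497906} - \frac{27 \sqrt{15}}{677497906} \approx 3.8265 \cdot 10^{-5}$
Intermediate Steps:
$J{\left(p,G \right)} = -2 - 2 p$
$d{\left(I,U \right)} = \sqrt{-1 - 2 I}$ ($d{\left(I,U \right)} = \sqrt{1 - \left(2 + 2 I\right)} = \sqrt{-1 - 2 I}$)
$N = 26124$ ($N = -2 + \left(-30 + 26156\right) = -2 + 26126 = 26124$)
$\frac{1}{N + \left(27 d{\left(-8,-12 \right)} - 95\right)} = \frac{1}{26124 - \left(95 - 27 \sqrt{-1 - -16}\right)} = \frac{1}{26124 - \left(95 - 27 \sqrt{-1 + 16}\right)} = \frac{1}{26124 - \left(95 - 27 \sqrt{15}\right)} = \frac{1}{26029 + 27 \sqrt{15}}$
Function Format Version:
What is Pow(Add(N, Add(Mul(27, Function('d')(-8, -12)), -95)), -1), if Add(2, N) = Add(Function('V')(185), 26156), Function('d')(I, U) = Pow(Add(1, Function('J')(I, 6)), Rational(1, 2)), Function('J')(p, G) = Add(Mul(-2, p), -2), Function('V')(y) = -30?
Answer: Add(Rational(26029, 677497906), Mul(Rational(-27, 677497906), Pow(15, Rational(1, 2)))) ≈ 3.8265e-5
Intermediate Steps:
Function('J')(p, G) = Add(-2, Mul(-2, p))
Function('d')(I, U) = Pow(Add(-1, Mul(-2, I)), Rational(1, 2)) (Function('d')(I, U) = Pow(Add(1, Add(-2, Mul(-2, I))), Rational(1, 2)) = Pow(Add(-1, Mul(-2, I)), Rational(1, 2)))
N = 26124 (N = Add(-2, Add(-30, 26156)) = Add(-2, 26126) = 26124)
Pow(Add(N, Add(Mul(27, Function('d')(-8, -12)), -95)), -1) = Pow(Add(26124, Add(Mul(27, Pow(Add(-1, Mul(-2, -8)), Rational(1, 2))), -95)), -1) = Pow(Add(26124, Add(Mul(27, Pow(Add(-1, 16), Rational(1, 2))), -95)), -1) = Pow(Add(26124, Add(Mul(27, Pow(15, Rational(1, 2))), -95)), -1) = Pow(Add(26124, Add(-95, Mul(27, Pow(15, Rational(1, 2))))), -1) = Pow(Add(26029, Mul(27, Pow(15, Rational(1, 2)))), -1)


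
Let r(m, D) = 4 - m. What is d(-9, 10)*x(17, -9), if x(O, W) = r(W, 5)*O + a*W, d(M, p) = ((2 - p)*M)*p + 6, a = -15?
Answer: 258456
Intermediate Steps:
d(M, p) = 6 + M*p*(2 - p) (d(M, p) = (M*(2 - p))*p + 6 = M*p*(2 - p) + 6 = 6 + M*p*(2 - p))
x(O, W) = -15*W + O*(4 - W) (x(O, W) = (4 - W)*O - 15*W = O*(4 - W) - 15*W = -15*W + O*(4 - W))
d(-9, 10)*x(17, -9) = (6 - 1*(-9)*10**2 + 2*(-9)*10)*(-15*(-9) - 1*17*(-4 - 9)) = (6 - 1*(-9)*100 - 180)*(135 - 1*17*(-13)) = (6 + 900 - 180)*(135 + 221) = 726*356 = 258456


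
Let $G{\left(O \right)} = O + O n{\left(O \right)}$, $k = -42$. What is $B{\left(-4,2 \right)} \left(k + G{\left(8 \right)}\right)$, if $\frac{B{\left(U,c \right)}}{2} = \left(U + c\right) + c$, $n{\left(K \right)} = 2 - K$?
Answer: $0$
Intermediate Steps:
$G{\left(O \right)} = O + O \left(2 - O\right)$
$B{\left(U,c \right)} = 2 U + 4 c$ ($B{\left(U,c \right)} = 2 \left(\left(U + c\right) + c\right) = 2 \left(U + 2 c\right) = 2 U + 4 c$)
$B{\left(-4,2 \right)} \left(k + G{\left(8 \right)}\right) = \left(2 \left(-4\right) + 4 \cdot 2\right) \left(-42 + 8 \left(3 - 8\right)\right) = \left(-8 + 8\right) \left(-42 + 8 \left(3 - 8\right)\right) = 0 \left(-42 + 8 \left(-5\right)\right) = 0 \left(-42 - 40\right) = 0 \left(-82\right) = 0$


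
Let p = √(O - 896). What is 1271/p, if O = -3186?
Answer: -1271*I*√4082/4082 ≈ -19.893*I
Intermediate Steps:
p = I*√4082 (p = √(-3186 - 896) = √(-4082) = I*√4082 ≈ 63.891*I)
1271/p = 1271/((I*√4082)) = 1271*(-I*√4082/4082) = -1271*I*√4082/4082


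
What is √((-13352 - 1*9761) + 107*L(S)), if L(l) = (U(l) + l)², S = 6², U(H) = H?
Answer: 5*√21263 ≈ 729.09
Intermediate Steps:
S = 36
L(l) = 4*l² (L(l) = (l + l)² = (2*l)² = 4*l²)
√((-13352 - 1*9761) + 107*L(S)) = √((-13352 - 1*9761) + 107*(4*36²)) = √((-13352 - 9761) + 107*(4*1296)) = √(-23113 + 107*5184) = √(-23113 + 554688) = √531575 = 5*√21263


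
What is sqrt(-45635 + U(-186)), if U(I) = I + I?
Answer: I*sqrt(46007) ≈ 214.49*I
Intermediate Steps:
U(I) = 2*I
sqrt(-45635 + U(-186)) = sqrt(-45635 + 2*(-186)) = sqrt(-45635 - 372) = sqrt(-46007) = I*sqrt(46007)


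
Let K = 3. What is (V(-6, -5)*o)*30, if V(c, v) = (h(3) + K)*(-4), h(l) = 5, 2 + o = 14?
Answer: -11520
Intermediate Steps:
o = 12 (o = -2 + 14 = 12)
V(c, v) = -32 (V(c, v) = (5 + 3)*(-4) = 8*(-4) = -32)
(V(-6, -5)*o)*30 = -32*12*30 = -384*30 = -11520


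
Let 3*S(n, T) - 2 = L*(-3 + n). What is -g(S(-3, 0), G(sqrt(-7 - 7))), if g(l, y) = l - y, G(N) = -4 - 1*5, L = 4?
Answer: -5/3 ≈ -1.6667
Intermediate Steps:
G(N) = -9 (G(N) = -4 - 5 = -9)
S(n, T) = -10/3 + 4*n/3 (S(n, T) = 2/3 + (4*(-3 + n))/3 = 2/3 + (-12 + 4*n)/3 = 2/3 + (-4 + 4*n/3) = -10/3 + 4*n/3)
-g(S(-3, 0), G(sqrt(-7 - 7))) = -((-10/3 + (4/3)*(-3)) - 1*(-9)) = -((-10/3 - 4) + 9) = -(-22/3 + 9) = -1*5/3 = -5/3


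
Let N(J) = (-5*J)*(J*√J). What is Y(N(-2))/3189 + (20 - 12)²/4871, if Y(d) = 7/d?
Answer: 64/4871 + 7*I*√2/127560 ≈ 0.013139 + 7.7607e-5*I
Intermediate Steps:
N(J) = -5*J^(5/2) (N(J) = (-5*J)*J^(3/2) = -5*J^(5/2))
Y(N(-2))/3189 + (20 - 12)²/4871 = (7/((-20*I*√2)))/3189 + (20 - 12)²/4871 = (7/((-20*I*√2)))*(1/3189) + 8²*(1/4871) = (7/((-20*I*√2)))*(1/3189) + 64*(1/4871) = (7*(I*√2/40))*(1/3189) + 64/4871 = (7*I*√2/40)*(1/3189) + 64/4871 = 7*I*√2/127560 + 64/4871 = 64/4871 + 7*I*√2/127560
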